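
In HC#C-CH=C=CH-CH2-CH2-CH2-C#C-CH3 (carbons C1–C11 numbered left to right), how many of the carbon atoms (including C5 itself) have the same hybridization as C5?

2

C5 is sp2 (one π bond).
C1: sp
C2: sp
C3: sp2 ✓
C4: sp
C5: sp2 ✓
C6: sp3
C7: sp3
C8: sp3
C9: sp
C10: sp
C11: sp3
2 carbons are sp2.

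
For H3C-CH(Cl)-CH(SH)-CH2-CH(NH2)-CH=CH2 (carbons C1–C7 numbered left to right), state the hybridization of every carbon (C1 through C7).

C1 sp3, C2 sp3, C3 sp3, C4 sp3, C5 sp3, C6 sp2, C7 sp2

C1 — 4 σ bonds. Steric number 4, so sp3.
C2 — 4 σ bonds. Steric number 4, so sp3.
C3 (4 σ bonds) has steric number 4: sp3.
C4 carries 4 σ bonds, giving a steric number of 4, so it is sp3.
C5 has 4 σ bonds: steric number 4 → sp3.
C6: 3 σ bonds, plus one π bond; 3 regions of electron density → sp2.
C7: 3 σ bonds, plus one π bond — 3 electron domains, sp2.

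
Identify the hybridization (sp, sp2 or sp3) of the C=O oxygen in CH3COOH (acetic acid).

The C=O oxygen: 1 σ bond and 2 lone pairs, plus one π bond — 3 electron domains, sp2.

sp²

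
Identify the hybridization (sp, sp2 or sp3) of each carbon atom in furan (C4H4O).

Each carbon atom — 3 σ bonds, plus one π bond. Steric number 3, so sp2.

sp^2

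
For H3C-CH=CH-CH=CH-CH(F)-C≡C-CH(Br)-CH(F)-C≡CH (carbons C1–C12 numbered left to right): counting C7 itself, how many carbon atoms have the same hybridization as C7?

C7 is sp (two π bonds).
C1: sp3
C2: sp2
C3: sp2
C4: sp2
C5: sp2
C6: sp3
C7: sp ✓
C8: sp ✓
C9: sp3
C10: sp3
C11: sp ✓
C12: sp ✓
4 carbons are sp.

4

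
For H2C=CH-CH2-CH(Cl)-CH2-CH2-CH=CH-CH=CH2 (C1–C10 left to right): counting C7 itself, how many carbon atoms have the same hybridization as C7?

6

C7 is sp2 (one π bond).
C1: sp2 ✓
C2: sp2 ✓
C3: sp3
C4: sp3
C5: sp3
C6: sp3
C7: sp2 ✓
C8: sp2 ✓
C9: sp2 ✓
C10: sp2 ✓
6 carbons are sp2.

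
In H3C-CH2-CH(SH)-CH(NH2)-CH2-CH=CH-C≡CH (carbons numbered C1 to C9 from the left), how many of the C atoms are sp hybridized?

2

C1: sp3
C2: sp3
C3: sp3
C4: sp3
C5: sp3
C6: sp2
C7: sp2
C8: sp ✓
C9: sp ✓
C8, C9 → 2 sp carbons.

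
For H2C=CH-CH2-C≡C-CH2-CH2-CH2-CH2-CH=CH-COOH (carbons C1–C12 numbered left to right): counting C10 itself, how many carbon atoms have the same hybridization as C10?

5

C10 is sp2 (one π bond).
C1: sp2 ✓
C2: sp2 ✓
C3: sp3
C4: sp
C5: sp
C6: sp3
C7: sp3
C8: sp3
C9: sp3
C10: sp2 ✓
C11: sp2 ✓
C12: sp2 ✓
5 carbons are sp2.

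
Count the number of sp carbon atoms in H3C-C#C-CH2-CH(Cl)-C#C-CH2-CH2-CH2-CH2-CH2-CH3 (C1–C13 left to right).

C1: sp3
C2: sp ✓
C3: sp ✓
C4: sp3
C5: sp3
C6: sp ✓
C7: sp ✓
C8: sp3
C9: sp3
C10: sp3
C11: sp3
C12: sp3
C13: sp3
C2, C3, C6, C7 → 4 sp carbons.

4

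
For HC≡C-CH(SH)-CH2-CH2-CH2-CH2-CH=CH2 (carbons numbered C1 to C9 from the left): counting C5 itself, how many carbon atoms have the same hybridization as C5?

C5 is sp3 (only σ bonds).
C1: sp
C2: sp
C3: sp3 ✓
C4: sp3 ✓
C5: sp3 ✓
C6: sp3 ✓
C7: sp3 ✓
C8: sp2
C9: sp2
5 carbons are sp3.

5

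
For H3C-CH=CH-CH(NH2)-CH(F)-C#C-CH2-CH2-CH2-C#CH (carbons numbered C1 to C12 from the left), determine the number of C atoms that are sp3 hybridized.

C1: sp3 ✓
C2: sp2
C3: sp2
C4: sp3 ✓
C5: sp3 ✓
C6: sp
C7: sp
C8: sp3 ✓
C9: sp3 ✓
C10: sp3 ✓
C11: sp
C12: sp
C1, C4, C5, C8, C9, C10 → 6 sp3 carbons.

6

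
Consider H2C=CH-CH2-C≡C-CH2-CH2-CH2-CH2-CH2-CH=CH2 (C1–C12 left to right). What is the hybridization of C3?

C3 has 4 σ bonds: steric number 4 → sp3.

sp³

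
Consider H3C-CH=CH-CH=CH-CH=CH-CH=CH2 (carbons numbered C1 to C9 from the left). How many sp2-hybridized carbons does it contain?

C1: sp3
C2: sp2 ✓
C3: sp2 ✓
C4: sp2 ✓
C5: sp2 ✓
C6: sp2 ✓
C7: sp2 ✓
C8: sp2 ✓
C9: sp2 ✓
C2, C3, C4, C5, C6, C7, C8, C9 → 8 sp2 carbons.

8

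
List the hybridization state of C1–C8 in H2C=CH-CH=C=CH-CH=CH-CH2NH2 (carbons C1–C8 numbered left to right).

C1 is sp2: 3 σ bonds, plus one π bond, 3 electron-density regions.
C2: 3 σ bonds, plus one π bond — 3 electron domains, sp2.
C3: 3 σ bonds, plus one π bond — 3 electron domains, sp2.
C4 is sp: 2 σ bonds, plus two π bonds, 2 electron-density regions.
C5 has 3 σ bonds, plus one π bond: steric number 3 → sp2.
C6 — 3 σ bonds, plus one π bond. Steric number 3, so sp2.
C7 is sp2: 3 σ bonds, plus one π bond, 3 electron-density regions.
C8 carries 4 σ bonds, giving a steric number of 4, so it is sp3.

C1 sp2, C2 sp2, C3 sp2, C4 sp, C5 sp2, C6 sp2, C7 sp2, C8 sp3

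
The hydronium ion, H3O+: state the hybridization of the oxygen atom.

sp^3

Three σ bonds + one lone pair = steric number 4 → sp3.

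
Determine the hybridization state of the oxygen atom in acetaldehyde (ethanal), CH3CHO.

sp2

The oxygen atom — 1 σ bond and 2 lone pairs, plus one π bond. Steric number 3, so sp2.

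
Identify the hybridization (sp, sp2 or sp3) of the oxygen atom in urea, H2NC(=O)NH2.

sp^2

The oxygen atom: 1 σ bond and 2 lone pairs, plus one π bond — 3 electron domains, sp2.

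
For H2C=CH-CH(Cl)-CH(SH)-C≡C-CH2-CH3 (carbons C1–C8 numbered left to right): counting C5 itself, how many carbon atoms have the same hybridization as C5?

C5 is sp (two π bonds).
C1: sp2
C2: sp2
C3: sp3
C4: sp3
C5: sp ✓
C6: sp ✓
C7: sp3
C8: sp3
2 carbons are sp.

2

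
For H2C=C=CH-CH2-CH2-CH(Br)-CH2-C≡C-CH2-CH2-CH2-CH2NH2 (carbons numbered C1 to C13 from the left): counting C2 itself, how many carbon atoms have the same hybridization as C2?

3

C2 is sp (two π bonds).
C1: sp2
C2: sp ✓
C3: sp2
C4: sp3
C5: sp3
C6: sp3
C7: sp3
C8: sp ✓
C9: sp ✓
C10: sp3
C11: sp3
C12: sp3
C13: sp3
3 carbons are sp.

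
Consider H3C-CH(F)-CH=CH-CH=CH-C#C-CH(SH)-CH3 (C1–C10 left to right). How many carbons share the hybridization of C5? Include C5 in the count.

C5 is sp2 (one π bond).
C1: sp3
C2: sp3
C3: sp2 ✓
C4: sp2 ✓
C5: sp2 ✓
C6: sp2 ✓
C7: sp
C8: sp
C9: sp3
C10: sp3
4 carbons are sp2.

4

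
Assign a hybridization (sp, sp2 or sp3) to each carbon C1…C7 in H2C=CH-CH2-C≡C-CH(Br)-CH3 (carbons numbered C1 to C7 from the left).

C1 has 3 σ bonds, plus one π bond: steric number 3 → sp2.
C2 (3 σ bonds, plus one π bond) has steric number 3: sp2.
C3: 4 σ bonds — 4 electron domains, sp3.
C4: 2 σ bonds, plus two π bonds — 2 electron domains, sp.
C5 carries 2 σ bonds, plus two π bonds, giving a steric number of 2, so it is sp.
C6 (4 σ bonds) has steric number 4: sp3.
C7 has 4 σ bonds: steric number 4 → sp3.

C1 sp2, C2 sp2, C3 sp3, C4 sp, C5 sp, C6 sp3, C7 sp3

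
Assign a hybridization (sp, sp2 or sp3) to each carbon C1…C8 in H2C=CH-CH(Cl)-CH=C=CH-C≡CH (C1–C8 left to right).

C1: 3 σ bonds, plus one π bond; 3 regions of electron density → sp2.
C2 (3 σ bonds, plus one π bond) has steric number 3: sp2.
C3 carries 4 σ bonds, giving a steric number of 4, so it is sp3.
C4 is sp2: 3 σ bonds, plus one π bond, 3 electron-density regions.
C5: 2 σ bonds, plus two π bonds; 2 regions of electron density → sp.
C6: 3 σ bonds, plus one π bond; 3 regions of electron density → sp2.
C7 carries 2 σ bonds, plus two π bonds, giving a steric number of 2, so it is sp.
C8 has 2 σ bonds, plus two π bonds: steric number 2 → sp.

C1 sp2, C2 sp2, C3 sp3, C4 sp2, C5 sp, C6 sp2, C7 sp, C8 sp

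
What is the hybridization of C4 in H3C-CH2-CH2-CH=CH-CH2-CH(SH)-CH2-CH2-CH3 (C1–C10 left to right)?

C4 carries 3 σ bonds, plus one π bond, giving a steric number of 3, so it is sp2.

sp2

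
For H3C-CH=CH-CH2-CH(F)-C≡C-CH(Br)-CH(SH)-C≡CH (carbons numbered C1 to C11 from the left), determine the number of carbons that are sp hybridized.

C1: sp3
C2: sp2
C3: sp2
C4: sp3
C5: sp3
C6: sp ✓
C7: sp ✓
C8: sp3
C9: sp3
C10: sp ✓
C11: sp ✓
C6, C7, C10, C11 → 4 sp carbons.

4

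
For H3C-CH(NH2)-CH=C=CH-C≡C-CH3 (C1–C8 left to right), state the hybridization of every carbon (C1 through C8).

C1 sp3, C2 sp3, C3 sp2, C4 sp, C5 sp2, C6 sp, C7 sp, C8 sp3

C1: 4 σ bonds — 4 electron domains, sp3.
C2 — 4 σ bonds. Steric number 4, so sp3.
C3 — 3 σ bonds, plus one π bond. Steric number 3, so sp2.
C4 (2 σ bonds, plus two π bonds) has steric number 2: sp.
C5 — 3 σ bonds, plus one π bond. Steric number 3, so sp2.
C6 — 2 σ bonds, plus two π bonds. Steric number 2, so sp.
C7: 2 σ bonds, plus two π bonds; 2 regions of electron density → sp.
C8 (4 σ bonds) has steric number 4: sp3.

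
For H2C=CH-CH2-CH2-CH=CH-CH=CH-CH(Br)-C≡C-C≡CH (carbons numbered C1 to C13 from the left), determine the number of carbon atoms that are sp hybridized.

C1: sp2
C2: sp2
C3: sp3
C4: sp3
C5: sp2
C6: sp2
C7: sp2
C8: sp2
C9: sp3
C10: sp ✓
C11: sp ✓
C12: sp ✓
C13: sp ✓
C10, C11, C12, C13 → 4 sp carbons.

4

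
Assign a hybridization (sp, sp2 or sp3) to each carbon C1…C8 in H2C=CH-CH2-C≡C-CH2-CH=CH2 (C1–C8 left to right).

C1 — 3 σ bonds, plus one π bond. Steric number 3, so sp2.
C2 carries 3 σ bonds, plus one π bond, giving a steric number of 3, so it is sp2.
C3 (4 σ bonds) has steric number 4: sp3.
C4: 2 σ bonds, plus two π bonds — 2 electron domains, sp.
C5: 2 σ bonds, plus two π bonds — 2 electron domains, sp.
C6 carries 4 σ bonds, giving a steric number of 4, so it is sp3.
C7 has 3 σ bonds, plus one π bond: steric number 3 → sp2.
C8 has 3 σ bonds, plus one π bond: steric number 3 → sp2.

C1 sp2, C2 sp2, C3 sp3, C4 sp, C5 sp, C6 sp3, C7 sp2, C8 sp2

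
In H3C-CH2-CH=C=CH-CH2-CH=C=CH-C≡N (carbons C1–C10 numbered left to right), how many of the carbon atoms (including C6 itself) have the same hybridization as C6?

3

C6 is sp3 (only σ bonds).
C1: sp3 ✓
C2: sp3 ✓
C3: sp2
C4: sp
C5: sp2
C6: sp3 ✓
C7: sp2
C8: sp
C9: sp2
C10: sp
3 carbons are sp3.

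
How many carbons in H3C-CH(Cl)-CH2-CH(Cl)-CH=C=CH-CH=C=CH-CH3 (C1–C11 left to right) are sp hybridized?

2

C1: sp3
C2: sp3
C3: sp3
C4: sp3
C5: sp2
C6: sp ✓
C7: sp2
C8: sp2
C9: sp ✓
C10: sp2
C11: sp3
C6, C9 → 2 sp carbons.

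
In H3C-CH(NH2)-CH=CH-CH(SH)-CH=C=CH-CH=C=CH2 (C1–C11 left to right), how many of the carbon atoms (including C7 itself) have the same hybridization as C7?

C7 is sp (two π bonds).
C1: sp3
C2: sp3
C3: sp2
C4: sp2
C5: sp3
C6: sp2
C7: sp ✓
C8: sp2
C9: sp2
C10: sp ✓
C11: sp2
2 carbons are sp.

2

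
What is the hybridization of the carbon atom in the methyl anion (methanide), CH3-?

sp³

Three σ bonds + one lone pair = steric number 4 → sp3, pyramidal.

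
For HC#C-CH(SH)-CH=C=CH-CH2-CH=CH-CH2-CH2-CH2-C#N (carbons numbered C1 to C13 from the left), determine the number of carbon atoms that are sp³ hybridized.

5

C1: sp
C2: sp
C3: sp3 ✓
C4: sp2
C5: sp
C6: sp2
C7: sp3 ✓
C8: sp2
C9: sp2
C10: sp3 ✓
C11: sp3 ✓
C12: sp3 ✓
C13: sp
C3, C7, C10, C11, C12 → 5 sp3 carbons.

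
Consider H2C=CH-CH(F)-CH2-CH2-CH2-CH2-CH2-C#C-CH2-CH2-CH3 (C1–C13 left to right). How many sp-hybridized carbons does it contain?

2

C1: sp2
C2: sp2
C3: sp3
C4: sp3
C5: sp3
C6: sp3
C7: sp3
C8: sp3
C9: sp ✓
C10: sp ✓
C11: sp3
C12: sp3
C13: sp3
C9, C10 → 2 sp carbons.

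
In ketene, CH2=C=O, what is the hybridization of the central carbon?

The central carbon: 2 σ bonds, plus two π bonds — 2 electron domains, sp.

sp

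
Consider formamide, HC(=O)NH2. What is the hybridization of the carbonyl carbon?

The carbonyl carbon is sp2: 3 σ bonds, plus one π bond, 3 electron-density regions.

sp²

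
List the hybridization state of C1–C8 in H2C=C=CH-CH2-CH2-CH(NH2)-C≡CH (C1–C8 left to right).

C1 is sp2: 3 σ bonds, plus one π bond, 3 electron-density regions.
C2 carries 2 σ bonds, plus two π bonds, giving a steric number of 2, so it is sp.
C3 has 3 σ bonds, plus one π bond: steric number 3 → sp2.
C4 (4 σ bonds) has steric number 4: sp3.
C5 — 4 σ bonds. Steric number 4, so sp3.
C6 (4 σ bonds) has steric number 4: sp3.
C7 is sp: 2 σ bonds, plus two π bonds, 2 electron-density regions.
C8: 2 σ bonds, plus two π bonds; 2 regions of electron density → sp.

C1 sp2, C2 sp, C3 sp2, C4 sp3, C5 sp3, C6 sp3, C7 sp, C8 sp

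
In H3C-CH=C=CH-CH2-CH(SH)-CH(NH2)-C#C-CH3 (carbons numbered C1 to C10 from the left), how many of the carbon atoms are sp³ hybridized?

C1: sp3 ✓
C2: sp2
C3: sp
C4: sp2
C5: sp3 ✓
C6: sp3 ✓
C7: sp3 ✓
C8: sp
C9: sp
C10: sp3 ✓
C1, C5, C6, C7, C10 → 5 sp3 carbons.

5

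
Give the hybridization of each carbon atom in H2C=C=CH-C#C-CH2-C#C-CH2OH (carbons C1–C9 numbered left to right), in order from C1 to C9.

C1 carries 3 σ bonds, plus one π bond, giving a steric number of 3, so it is sp2.
C2 carries 2 σ bonds, plus two π bonds, giving a steric number of 2, so it is sp.
C3 (3 σ bonds, plus one π bond) has steric number 3: sp2.
C4 has 2 σ bonds, plus two π bonds: steric number 2 → sp.
C5 is sp: 2 σ bonds, plus two π bonds, 2 electron-density regions.
C6 carries 4 σ bonds, giving a steric number of 4, so it is sp3.
C7 carries 2 σ bonds, plus two π bonds, giving a steric number of 2, so it is sp.
C8 carries 2 σ bonds, plus two π bonds, giving a steric number of 2, so it is sp.
C9 (4 σ bonds) has steric number 4: sp3.

C1 sp2, C2 sp, C3 sp2, C4 sp, C5 sp, C6 sp3, C7 sp, C8 sp, C9 sp3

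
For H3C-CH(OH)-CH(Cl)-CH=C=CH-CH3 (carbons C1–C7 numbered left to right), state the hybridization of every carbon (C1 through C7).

C1: 4 σ bonds — 4 electron domains, sp3.
C2 is sp3: 4 σ bonds, 4 electron-density regions.
C3 carries 4 σ bonds, giving a steric number of 4, so it is sp3.
C4 is sp2: 3 σ bonds, plus one π bond, 3 electron-density regions.
C5 (2 σ bonds, plus two π bonds) has steric number 2: sp.
C6 (3 σ bonds, plus one π bond) has steric number 3: sp2.
C7 carries 4 σ bonds, giving a steric number of 4, so it is sp3.

C1 sp3, C2 sp3, C3 sp3, C4 sp2, C5 sp, C6 sp2, C7 sp3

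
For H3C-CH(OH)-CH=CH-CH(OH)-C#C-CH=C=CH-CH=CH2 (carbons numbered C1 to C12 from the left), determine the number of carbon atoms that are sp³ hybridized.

C1: sp3 ✓
C2: sp3 ✓
C3: sp2
C4: sp2
C5: sp3 ✓
C6: sp
C7: sp
C8: sp2
C9: sp
C10: sp2
C11: sp2
C12: sp2
C1, C2, C5 → 3 sp3 carbons.

3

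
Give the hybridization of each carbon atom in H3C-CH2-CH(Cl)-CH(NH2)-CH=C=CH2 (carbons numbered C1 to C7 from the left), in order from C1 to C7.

C1 (4 σ bonds) has steric number 4: sp3.
C2 — 4 σ bonds. Steric number 4, so sp3.
C3 (4 σ bonds) has steric number 4: sp3.
C4: 4 σ bonds; 4 regions of electron density → sp3.
C5 carries 3 σ bonds, plus one π bond, giving a steric number of 3, so it is sp2.
C6 carries 2 σ bonds, plus two π bonds, giving a steric number of 2, so it is sp.
C7 carries 3 σ bonds, plus one π bond, giving a steric number of 3, so it is sp2.

C1 sp3, C2 sp3, C3 sp3, C4 sp3, C5 sp2, C6 sp, C7 sp2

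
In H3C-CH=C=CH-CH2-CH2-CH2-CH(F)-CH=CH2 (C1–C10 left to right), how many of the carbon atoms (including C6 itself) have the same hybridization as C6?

C6 is sp3 (only σ bonds).
C1: sp3 ✓
C2: sp2
C3: sp
C4: sp2
C5: sp3 ✓
C6: sp3 ✓
C7: sp3 ✓
C8: sp3 ✓
C9: sp2
C10: sp2
5 carbons are sp3.

5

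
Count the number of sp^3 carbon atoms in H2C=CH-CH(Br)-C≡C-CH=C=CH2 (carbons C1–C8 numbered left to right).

C1: sp2
C2: sp2
C3: sp3 ✓
C4: sp
C5: sp
C6: sp2
C7: sp
C8: sp2
C3 → 1 sp3 carbon.

1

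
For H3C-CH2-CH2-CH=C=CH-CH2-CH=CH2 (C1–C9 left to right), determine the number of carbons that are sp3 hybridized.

C1: sp3 ✓
C2: sp3 ✓
C3: sp3 ✓
C4: sp2
C5: sp
C6: sp2
C7: sp3 ✓
C8: sp2
C9: sp2
C1, C2, C3, C7 → 4 sp3 carbons.

4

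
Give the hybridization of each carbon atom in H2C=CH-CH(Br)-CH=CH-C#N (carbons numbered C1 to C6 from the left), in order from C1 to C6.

C1 sp2, C2 sp2, C3 sp3, C4 sp2, C5 sp2, C6 sp

C1 — 3 σ bonds, plus one π bond. Steric number 3, so sp2.
C2 — 3 σ bonds, plus one π bond. Steric number 3, so sp2.
C3 — 4 σ bonds. Steric number 4, so sp3.
C4 — 3 σ bonds, plus one π bond. Steric number 3, so sp2.
C5: 3 σ bonds, plus one π bond — 3 electron domains, sp2.
C6: 2 σ bonds, plus two π bonds — 2 electron domains, sp.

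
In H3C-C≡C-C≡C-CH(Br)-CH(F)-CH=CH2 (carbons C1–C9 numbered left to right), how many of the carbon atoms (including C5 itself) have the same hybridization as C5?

4

C5 is sp (two π bonds).
C1: sp3
C2: sp ✓
C3: sp ✓
C4: sp ✓
C5: sp ✓
C6: sp3
C7: sp3
C8: sp2
C9: sp2
4 carbons are sp.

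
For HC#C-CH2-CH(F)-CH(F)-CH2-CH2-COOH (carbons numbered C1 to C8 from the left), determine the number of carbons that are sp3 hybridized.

C1: sp
C2: sp
C3: sp3 ✓
C4: sp3 ✓
C5: sp3 ✓
C6: sp3 ✓
C7: sp3 ✓
C8: sp2
C3, C4, C5, C6, C7 → 5 sp3 carbons.

5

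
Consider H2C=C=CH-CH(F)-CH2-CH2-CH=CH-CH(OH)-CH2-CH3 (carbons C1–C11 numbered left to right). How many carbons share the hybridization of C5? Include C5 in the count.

C5 is sp3 (only σ bonds).
C1: sp2
C2: sp
C3: sp2
C4: sp3 ✓
C5: sp3 ✓
C6: sp3 ✓
C7: sp2
C8: sp2
C9: sp3 ✓
C10: sp3 ✓
C11: sp3 ✓
6 carbons are sp3.

6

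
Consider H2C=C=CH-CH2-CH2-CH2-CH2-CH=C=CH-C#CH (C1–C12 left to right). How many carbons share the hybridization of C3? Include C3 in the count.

4

C3 is sp2 (one π bond).
C1: sp2 ✓
C2: sp
C3: sp2 ✓
C4: sp3
C5: sp3
C6: sp3
C7: sp3
C8: sp2 ✓
C9: sp
C10: sp2 ✓
C11: sp
C12: sp
4 carbons are sp2.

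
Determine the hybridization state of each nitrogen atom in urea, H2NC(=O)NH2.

sp2

Both N lone pairs are conjugated with the C=O; planar sp2.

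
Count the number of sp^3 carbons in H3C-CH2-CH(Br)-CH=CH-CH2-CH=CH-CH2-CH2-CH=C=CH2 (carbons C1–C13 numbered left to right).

6

C1: sp3 ✓
C2: sp3 ✓
C3: sp3 ✓
C4: sp2
C5: sp2
C6: sp3 ✓
C7: sp2
C8: sp2
C9: sp3 ✓
C10: sp3 ✓
C11: sp2
C12: sp
C13: sp2
C1, C2, C3, C6, C9, C10 → 6 sp3 carbons.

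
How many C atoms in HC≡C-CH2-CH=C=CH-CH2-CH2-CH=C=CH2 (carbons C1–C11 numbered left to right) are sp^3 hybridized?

3

C1: sp
C2: sp
C3: sp3 ✓
C4: sp2
C5: sp
C6: sp2
C7: sp3 ✓
C8: sp3 ✓
C9: sp2
C10: sp
C11: sp2
C3, C7, C8 → 3 sp3 carbons.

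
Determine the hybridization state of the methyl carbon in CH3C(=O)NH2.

The methyl carbon carries 4 σ bonds, giving a steric number of 4, so it is sp3.

sp³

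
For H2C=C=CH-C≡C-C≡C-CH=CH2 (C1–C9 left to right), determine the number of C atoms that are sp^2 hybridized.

4

C1: sp2 ✓
C2: sp
C3: sp2 ✓
C4: sp
C5: sp
C6: sp
C7: sp
C8: sp2 ✓
C9: sp2 ✓
C1, C3, C8, C9 → 4 sp2 carbons.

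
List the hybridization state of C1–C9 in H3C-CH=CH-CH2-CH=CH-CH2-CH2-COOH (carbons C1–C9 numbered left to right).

C1 — 4 σ bonds. Steric number 4, so sp3.
C2 has 3 σ bonds, plus one π bond: steric number 3 → sp2.
C3: 3 σ bonds, plus one π bond — 3 electron domains, sp2.
C4 is sp3: 4 σ bonds, 4 electron-density regions.
C5 (3 σ bonds, plus one π bond) has steric number 3: sp2.
C6: 3 σ bonds, plus one π bond — 3 electron domains, sp2.
C7 is sp3: 4 σ bonds, 4 electron-density regions.
C8: 4 σ bonds; 4 regions of electron density → sp3.
C9 is sp2: 3 σ bonds, plus one π bond, 3 electron-density regions.

C1 sp3, C2 sp2, C3 sp2, C4 sp3, C5 sp2, C6 sp2, C7 sp3, C8 sp3, C9 sp2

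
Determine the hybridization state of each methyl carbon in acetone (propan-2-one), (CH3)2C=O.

sp³

Each methyl carbon carries 4 σ bonds, giving a steric number of 4, so it is sp3.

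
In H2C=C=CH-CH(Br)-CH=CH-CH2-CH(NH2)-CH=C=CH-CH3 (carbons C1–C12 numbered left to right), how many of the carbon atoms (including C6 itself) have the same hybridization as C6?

C6 is sp2 (one π bond).
C1: sp2 ✓
C2: sp
C3: sp2 ✓
C4: sp3
C5: sp2 ✓
C6: sp2 ✓
C7: sp3
C8: sp3
C9: sp2 ✓
C10: sp
C11: sp2 ✓
C12: sp3
6 carbons are sp2.

6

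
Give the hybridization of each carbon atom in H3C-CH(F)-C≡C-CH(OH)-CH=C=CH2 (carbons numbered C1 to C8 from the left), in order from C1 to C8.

C1 sp3, C2 sp3, C3 sp, C4 sp, C5 sp3, C6 sp2, C7 sp, C8 sp2

C1: 4 σ bonds — 4 electron domains, sp3.
C2 has 4 σ bonds: steric number 4 → sp3.
C3: 2 σ bonds, plus two π bonds — 2 electron domains, sp.
C4: 2 σ bonds, plus two π bonds; 2 regions of electron density → sp.
C5 has 4 σ bonds: steric number 4 → sp3.
C6 is sp2: 3 σ bonds, plus one π bond, 3 electron-density regions.
C7 — 2 σ bonds, plus two π bonds. Steric number 2, so sp.
C8 is sp2: 3 σ bonds, plus one π bond, 3 electron-density regions.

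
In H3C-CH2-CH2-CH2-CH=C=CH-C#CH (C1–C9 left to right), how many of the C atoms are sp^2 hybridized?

C1: sp3
C2: sp3
C3: sp3
C4: sp3
C5: sp2 ✓
C6: sp
C7: sp2 ✓
C8: sp
C9: sp
C5, C7 → 2 sp2 carbons.

2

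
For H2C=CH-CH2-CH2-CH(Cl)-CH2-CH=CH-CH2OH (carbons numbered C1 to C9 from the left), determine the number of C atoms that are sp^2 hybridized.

C1: sp2 ✓
C2: sp2 ✓
C3: sp3
C4: sp3
C5: sp3
C6: sp3
C7: sp2 ✓
C8: sp2 ✓
C9: sp3
C1, C2, C7, C8 → 4 sp2 carbons.

4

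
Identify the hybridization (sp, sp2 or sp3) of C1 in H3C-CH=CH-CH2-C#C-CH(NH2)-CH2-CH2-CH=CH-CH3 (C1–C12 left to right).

sp3

C1: 4 σ bonds; 4 regions of electron density → sp3.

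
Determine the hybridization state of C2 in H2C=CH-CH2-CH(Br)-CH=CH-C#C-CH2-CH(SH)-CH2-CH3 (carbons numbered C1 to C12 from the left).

sp²

C2 (3 σ bonds, plus one π bond) has steric number 3: sp2.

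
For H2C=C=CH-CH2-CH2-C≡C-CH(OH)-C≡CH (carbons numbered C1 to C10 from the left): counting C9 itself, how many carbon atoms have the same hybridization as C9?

5

C9 is sp (two π bonds).
C1: sp2
C2: sp ✓
C3: sp2
C4: sp3
C5: sp3
C6: sp ✓
C7: sp ✓
C8: sp3
C9: sp ✓
C10: sp ✓
5 carbons are sp.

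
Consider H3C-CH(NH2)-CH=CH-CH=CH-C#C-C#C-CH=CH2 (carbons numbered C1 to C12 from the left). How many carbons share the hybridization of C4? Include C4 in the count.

6

C4 is sp2 (one π bond).
C1: sp3
C2: sp3
C3: sp2 ✓
C4: sp2 ✓
C5: sp2 ✓
C6: sp2 ✓
C7: sp
C8: sp
C9: sp
C10: sp
C11: sp2 ✓
C12: sp2 ✓
6 carbons are sp2.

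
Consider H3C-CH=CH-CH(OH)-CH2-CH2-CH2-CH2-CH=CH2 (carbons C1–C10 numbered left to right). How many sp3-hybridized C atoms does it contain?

6

C1: sp3 ✓
C2: sp2
C3: sp2
C4: sp3 ✓
C5: sp3 ✓
C6: sp3 ✓
C7: sp3 ✓
C8: sp3 ✓
C9: sp2
C10: sp2
C1, C4, C5, C6, C7, C8 → 6 sp3 carbons.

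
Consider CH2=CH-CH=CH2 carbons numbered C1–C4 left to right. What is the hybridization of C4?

C4 — 3 σ bonds, plus one π bond. Steric number 3, so sp2.

sp²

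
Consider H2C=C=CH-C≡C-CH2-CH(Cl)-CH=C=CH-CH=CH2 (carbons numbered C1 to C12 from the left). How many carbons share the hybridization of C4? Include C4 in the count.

4

C4 is sp (two π bonds).
C1: sp2
C2: sp ✓
C3: sp2
C4: sp ✓
C5: sp ✓
C6: sp3
C7: sp3
C8: sp2
C9: sp ✓
C10: sp2
C11: sp2
C12: sp2
4 carbons are sp.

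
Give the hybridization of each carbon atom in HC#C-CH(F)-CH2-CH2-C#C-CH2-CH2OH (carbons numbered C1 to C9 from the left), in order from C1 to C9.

C1 sp, C2 sp, C3 sp3, C4 sp3, C5 sp3, C6 sp, C7 sp, C8 sp3, C9 sp3

C1 is sp: 2 σ bonds, plus two π bonds, 2 electron-density regions.
C2 (2 σ bonds, plus two π bonds) has steric number 2: sp.
C3 — 4 σ bonds. Steric number 4, so sp3.
C4 carries 4 σ bonds, giving a steric number of 4, so it is sp3.
C5: 4 σ bonds — 4 electron domains, sp3.
C6 — 2 σ bonds, plus two π bonds. Steric number 2, so sp.
C7: 2 σ bonds, plus two π bonds — 2 electron domains, sp.
C8 — 4 σ bonds. Steric number 4, so sp3.
C9 carries 4 σ bonds, giving a steric number of 4, so it is sp3.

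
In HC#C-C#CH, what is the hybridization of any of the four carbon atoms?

Every carbon is part of a C≡C triple bond: two σ regions → sp.

sp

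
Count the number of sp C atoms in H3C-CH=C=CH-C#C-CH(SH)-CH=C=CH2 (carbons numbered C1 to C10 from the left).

C1: sp3
C2: sp2
C3: sp ✓
C4: sp2
C5: sp ✓
C6: sp ✓
C7: sp3
C8: sp2
C9: sp ✓
C10: sp2
C3, C5, C6, C9 → 4 sp carbons.

4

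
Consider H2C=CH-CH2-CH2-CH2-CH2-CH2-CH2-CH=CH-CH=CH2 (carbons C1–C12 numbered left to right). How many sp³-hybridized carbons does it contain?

6

C1: sp2
C2: sp2
C3: sp3 ✓
C4: sp3 ✓
C5: sp3 ✓
C6: sp3 ✓
C7: sp3 ✓
C8: sp3 ✓
C9: sp2
C10: sp2
C11: sp2
C12: sp2
C3, C4, C5, C6, C7, C8 → 6 sp3 carbons.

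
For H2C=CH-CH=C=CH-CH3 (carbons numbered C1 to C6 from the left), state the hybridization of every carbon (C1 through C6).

C1 sp2, C2 sp2, C3 sp2, C4 sp, C5 sp2, C6 sp3

C1: 3 σ bonds, plus one π bond — 3 electron domains, sp2.
C2: 3 σ bonds, plus one π bond — 3 electron domains, sp2.
C3 — 3 σ bonds, plus one π bond. Steric number 3, so sp2.
C4 carries 2 σ bonds, plus two π bonds, giving a steric number of 2, so it is sp.
C5: 3 σ bonds, plus one π bond — 3 electron domains, sp2.
C6 has 4 σ bonds: steric number 4 → sp3.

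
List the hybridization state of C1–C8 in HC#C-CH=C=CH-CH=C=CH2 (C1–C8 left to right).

C1 — 2 σ bonds, plus two π bonds. Steric number 2, so sp.
C2: 2 σ bonds, plus two π bonds — 2 electron domains, sp.
C3 is sp2: 3 σ bonds, plus one π bond, 3 electron-density regions.
C4 — 2 σ bonds, plus two π bonds. Steric number 2, so sp.
C5 is sp2: 3 σ bonds, plus one π bond, 3 electron-density regions.
C6 (3 σ bonds, plus one π bond) has steric number 3: sp2.
C7 — 2 σ bonds, plus two π bonds. Steric number 2, so sp.
C8 carries 3 σ bonds, plus one π bond, giving a steric number of 3, so it is sp2.

C1 sp, C2 sp, C3 sp2, C4 sp, C5 sp2, C6 sp2, C7 sp, C8 sp2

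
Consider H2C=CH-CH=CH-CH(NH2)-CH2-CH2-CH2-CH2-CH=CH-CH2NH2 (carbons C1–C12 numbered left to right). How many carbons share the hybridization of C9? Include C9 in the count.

C9 is sp3 (only σ bonds).
C1: sp2
C2: sp2
C3: sp2
C4: sp2
C5: sp3 ✓
C6: sp3 ✓
C7: sp3 ✓
C8: sp3 ✓
C9: sp3 ✓
C10: sp2
C11: sp2
C12: sp3 ✓
6 carbons are sp3.

6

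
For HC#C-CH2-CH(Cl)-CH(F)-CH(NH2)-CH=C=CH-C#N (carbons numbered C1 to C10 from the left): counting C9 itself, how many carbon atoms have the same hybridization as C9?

C9 is sp2 (one π bond).
C1: sp
C2: sp
C3: sp3
C4: sp3
C5: sp3
C6: sp3
C7: sp2 ✓
C8: sp
C9: sp2 ✓
C10: sp
2 carbons are sp2.

2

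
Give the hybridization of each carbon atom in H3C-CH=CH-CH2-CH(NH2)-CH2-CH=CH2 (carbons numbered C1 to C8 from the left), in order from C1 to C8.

C1 sp3, C2 sp2, C3 sp2, C4 sp3, C5 sp3, C6 sp3, C7 sp2, C8 sp2

C1 has 4 σ bonds: steric number 4 → sp3.
C2 — 3 σ bonds, plus one π bond. Steric number 3, so sp2.
C3 has 3 σ bonds, plus one π bond: steric number 3 → sp2.
C4 has 4 σ bonds: steric number 4 → sp3.
C5 has 4 σ bonds: steric number 4 → sp3.
C6 carries 4 σ bonds, giving a steric number of 4, so it is sp3.
C7: 3 σ bonds, plus one π bond — 3 electron domains, sp2.
C8: 3 σ bonds, plus one π bond — 3 electron domains, sp2.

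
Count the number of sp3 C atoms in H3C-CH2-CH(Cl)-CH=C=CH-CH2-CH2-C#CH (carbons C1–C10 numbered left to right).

5

C1: sp3 ✓
C2: sp3 ✓
C3: sp3 ✓
C4: sp2
C5: sp
C6: sp2
C7: sp3 ✓
C8: sp3 ✓
C9: sp
C10: sp
C1, C2, C3, C7, C8 → 5 sp3 carbons.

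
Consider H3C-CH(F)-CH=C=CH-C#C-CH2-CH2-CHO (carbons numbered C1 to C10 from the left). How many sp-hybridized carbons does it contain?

3

C1: sp3
C2: sp3
C3: sp2
C4: sp ✓
C5: sp2
C6: sp ✓
C7: sp ✓
C8: sp3
C9: sp3
C10: sp2
C4, C6, C7 → 3 sp carbons.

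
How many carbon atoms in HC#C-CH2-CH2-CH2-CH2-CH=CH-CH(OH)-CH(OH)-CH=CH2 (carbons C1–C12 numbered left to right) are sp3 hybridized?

6

C1: sp
C2: sp
C3: sp3 ✓
C4: sp3 ✓
C5: sp3 ✓
C6: sp3 ✓
C7: sp2
C8: sp2
C9: sp3 ✓
C10: sp3 ✓
C11: sp2
C12: sp2
C3, C4, C5, C6, C9, C10 → 6 sp3 carbons.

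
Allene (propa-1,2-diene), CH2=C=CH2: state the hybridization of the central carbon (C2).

Two σ bonds and two π bonds (one to each neighbour) → sp.

sp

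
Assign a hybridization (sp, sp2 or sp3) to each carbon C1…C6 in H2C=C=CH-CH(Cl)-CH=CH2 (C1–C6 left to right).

C1 carries 3 σ bonds, plus one π bond, giving a steric number of 3, so it is sp2.
C2 has 2 σ bonds, plus two π bonds: steric number 2 → sp.
C3 (3 σ bonds, plus one π bond) has steric number 3: sp2.
C4: 4 σ bonds; 4 regions of electron density → sp3.
C5 — 3 σ bonds, plus one π bond. Steric number 3, so sp2.
C6 — 3 σ bonds, plus one π bond. Steric number 3, so sp2.

C1 sp2, C2 sp, C3 sp2, C4 sp3, C5 sp2, C6 sp2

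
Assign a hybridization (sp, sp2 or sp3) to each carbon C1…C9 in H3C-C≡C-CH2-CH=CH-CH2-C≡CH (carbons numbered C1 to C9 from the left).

C1 sp3, C2 sp, C3 sp, C4 sp3, C5 sp2, C6 sp2, C7 sp3, C8 sp, C9 sp

C1 is sp3: 4 σ bonds, 4 electron-density regions.
C2 — 2 σ bonds, plus two π bonds. Steric number 2, so sp.
C3 (2 σ bonds, plus two π bonds) has steric number 2: sp.
C4: 4 σ bonds — 4 electron domains, sp3.
C5 (3 σ bonds, plus one π bond) has steric number 3: sp2.
C6: 3 σ bonds, plus one π bond — 3 electron domains, sp2.
C7: 4 σ bonds — 4 electron domains, sp3.
C8: 2 σ bonds, plus two π bonds — 2 electron domains, sp.
C9 (2 σ bonds, plus two π bonds) has steric number 2: sp.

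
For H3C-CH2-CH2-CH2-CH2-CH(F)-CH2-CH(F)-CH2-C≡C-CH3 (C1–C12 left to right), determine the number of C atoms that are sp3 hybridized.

C1: sp3 ✓
C2: sp3 ✓
C3: sp3 ✓
C4: sp3 ✓
C5: sp3 ✓
C6: sp3 ✓
C7: sp3 ✓
C8: sp3 ✓
C9: sp3 ✓
C10: sp
C11: sp
C12: sp3 ✓
C1, C2, C3, C4, C5, C6, C7, C8, C9, C12 → 10 sp3 carbons.

10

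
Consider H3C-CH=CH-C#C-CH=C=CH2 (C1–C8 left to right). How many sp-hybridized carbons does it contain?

C1: sp3
C2: sp2
C3: sp2
C4: sp ✓
C5: sp ✓
C6: sp2
C7: sp ✓
C8: sp2
C4, C5, C7 → 3 sp carbons.

3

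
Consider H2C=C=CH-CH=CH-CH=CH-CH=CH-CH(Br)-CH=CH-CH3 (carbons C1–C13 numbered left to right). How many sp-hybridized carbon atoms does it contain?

C1: sp2
C2: sp ✓
C3: sp2
C4: sp2
C5: sp2
C6: sp2
C7: sp2
C8: sp2
C9: sp2
C10: sp3
C11: sp2
C12: sp2
C13: sp3
C2 → 1 sp carbon.

1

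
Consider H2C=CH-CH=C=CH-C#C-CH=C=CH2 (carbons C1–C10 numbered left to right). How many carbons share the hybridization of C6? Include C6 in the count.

4

C6 is sp (two π bonds).
C1: sp2
C2: sp2
C3: sp2
C4: sp ✓
C5: sp2
C6: sp ✓
C7: sp ✓
C8: sp2
C9: sp ✓
C10: sp2
4 carbons are sp.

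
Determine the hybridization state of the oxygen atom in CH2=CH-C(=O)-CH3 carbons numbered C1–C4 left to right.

sp2

The oxygen atom: 1 σ bond and 2 lone pairs, plus one π bond; 3 regions of electron density → sp2.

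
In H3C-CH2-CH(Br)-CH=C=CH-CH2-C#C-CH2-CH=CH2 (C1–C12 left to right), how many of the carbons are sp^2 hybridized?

4

C1: sp3
C2: sp3
C3: sp3
C4: sp2 ✓
C5: sp
C6: sp2 ✓
C7: sp3
C8: sp
C9: sp
C10: sp3
C11: sp2 ✓
C12: sp2 ✓
C4, C6, C11, C12 → 4 sp2 carbons.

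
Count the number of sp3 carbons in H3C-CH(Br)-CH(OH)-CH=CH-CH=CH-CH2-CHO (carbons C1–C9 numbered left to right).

C1: sp3 ✓
C2: sp3 ✓
C3: sp3 ✓
C4: sp2
C5: sp2
C6: sp2
C7: sp2
C8: sp3 ✓
C9: sp2
C1, C2, C3, C8 → 4 sp3 carbons.

4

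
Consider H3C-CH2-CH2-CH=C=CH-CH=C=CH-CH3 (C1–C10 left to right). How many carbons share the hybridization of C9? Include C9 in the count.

4

C9 is sp2 (one π bond).
C1: sp3
C2: sp3
C3: sp3
C4: sp2 ✓
C5: sp
C6: sp2 ✓
C7: sp2 ✓
C8: sp
C9: sp2 ✓
C10: sp3
4 carbons are sp2.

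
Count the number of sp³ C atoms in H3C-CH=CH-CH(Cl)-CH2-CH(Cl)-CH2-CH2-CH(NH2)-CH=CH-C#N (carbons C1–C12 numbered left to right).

C1: sp3 ✓
C2: sp2
C3: sp2
C4: sp3 ✓
C5: sp3 ✓
C6: sp3 ✓
C7: sp3 ✓
C8: sp3 ✓
C9: sp3 ✓
C10: sp2
C11: sp2
C12: sp
C1, C4, C5, C6, C7, C8, C9 → 7 sp3 carbons.

7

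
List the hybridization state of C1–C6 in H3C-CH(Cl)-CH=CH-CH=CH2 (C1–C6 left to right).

C1: 4 σ bonds; 4 regions of electron density → sp3.
C2: 4 σ bonds; 4 regions of electron density → sp3.
C3 (3 σ bonds, plus one π bond) has steric number 3: sp2.
C4: 3 σ bonds, plus one π bond — 3 electron domains, sp2.
C5 carries 3 σ bonds, plus one π bond, giving a steric number of 3, so it is sp2.
C6 has 3 σ bonds, plus one π bond: steric number 3 → sp2.

C1 sp3, C2 sp3, C3 sp2, C4 sp2, C5 sp2, C6 sp2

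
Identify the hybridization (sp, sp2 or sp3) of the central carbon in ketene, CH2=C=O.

The central carbon: 2 σ bonds, plus two π bonds — 2 electron domains, sp.

sp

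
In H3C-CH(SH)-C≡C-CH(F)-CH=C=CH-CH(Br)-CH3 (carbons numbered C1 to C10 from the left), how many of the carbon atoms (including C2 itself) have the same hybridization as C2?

5

C2 is sp3 (only σ bonds).
C1: sp3 ✓
C2: sp3 ✓
C3: sp
C4: sp
C5: sp3 ✓
C6: sp2
C7: sp
C8: sp2
C9: sp3 ✓
C10: sp3 ✓
5 carbons are sp3.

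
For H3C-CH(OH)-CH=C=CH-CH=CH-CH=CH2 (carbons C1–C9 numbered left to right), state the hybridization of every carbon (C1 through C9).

C1 sp3, C2 sp3, C3 sp2, C4 sp, C5 sp2, C6 sp2, C7 sp2, C8 sp2, C9 sp2

C1 carries 4 σ bonds, giving a steric number of 4, so it is sp3.
C2 — 4 σ bonds. Steric number 4, so sp3.
C3 has 3 σ bonds, plus one π bond: steric number 3 → sp2.
C4 is sp: 2 σ bonds, plus two π bonds, 2 electron-density regions.
C5: 3 σ bonds, plus one π bond; 3 regions of electron density → sp2.
C6: 3 σ bonds, plus one π bond; 3 regions of electron density → sp2.
C7: 3 σ bonds, plus one π bond; 3 regions of electron density → sp2.
C8 — 3 σ bonds, plus one π bond. Steric number 3, so sp2.
C9 — 3 σ bonds, plus one π bond. Steric number 3, so sp2.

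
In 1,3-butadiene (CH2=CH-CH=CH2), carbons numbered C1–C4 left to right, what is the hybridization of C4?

sp^2

C4 (3 σ bonds, plus one π bond) has steric number 3: sp2.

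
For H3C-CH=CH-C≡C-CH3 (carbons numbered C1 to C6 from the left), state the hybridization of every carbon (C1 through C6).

C1 sp3, C2 sp2, C3 sp2, C4 sp, C5 sp, C6 sp3

C1 carries 4 σ bonds, giving a steric number of 4, so it is sp3.
C2 has 3 σ bonds, plus one π bond: steric number 3 → sp2.
C3 carries 3 σ bonds, plus one π bond, giving a steric number of 3, so it is sp2.
C4 carries 2 σ bonds, plus two π bonds, giving a steric number of 2, so it is sp.
C5 carries 2 σ bonds, plus two π bonds, giving a steric number of 2, so it is sp.
C6 is sp3: 4 σ bonds, 4 electron-density regions.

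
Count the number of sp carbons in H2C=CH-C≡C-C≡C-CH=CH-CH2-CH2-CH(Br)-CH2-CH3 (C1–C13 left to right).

C1: sp2
C2: sp2
C3: sp ✓
C4: sp ✓
C5: sp ✓
C6: sp ✓
C7: sp2
C8: sp2
C9: sp3
C10: sp3
C11: sp3
C12: sp3
C13: sp3
C3, C4, C5, C6 → 4 sp carbons.

4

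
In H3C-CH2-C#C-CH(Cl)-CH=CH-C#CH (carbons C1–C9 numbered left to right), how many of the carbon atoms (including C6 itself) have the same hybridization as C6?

C6 is sp2 (one π bond).
C1: sp3
C2: sp3
C3: sp
C4: sp
C5: sp3
C6: sp2 ✓
C7: sp2 ✓
C8: sp
C9: sp
2 carbons are sp2.

2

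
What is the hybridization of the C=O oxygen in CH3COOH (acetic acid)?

The C=O oxygen is sp2: 1 σ bond and 2 lone pairs, plus one π bond, 3 electron-density regions.

sp2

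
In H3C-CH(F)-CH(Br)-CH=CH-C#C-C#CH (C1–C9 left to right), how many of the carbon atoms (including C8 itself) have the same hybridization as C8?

C8 is sp (two π bonds).
C1: sp3
C2: sp3
C3: sp3
C4: sp2
C5: sp2
C6: sp ✓
C7: sp ✓
C8: sp ✓
C9: sp ✓
4 carbons are sp.

4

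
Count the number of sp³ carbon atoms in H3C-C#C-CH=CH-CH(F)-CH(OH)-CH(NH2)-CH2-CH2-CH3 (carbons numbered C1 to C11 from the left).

7

C1: sp3 ✓
C2: sp
C3: sp
C4: sp2
C5: sp2
C6: sp3 ✓
C7: sp3 ✓
C8: sp3 ✓
C9: sp3 ✓
C10: sp3 ✓
C11: sp3 ✓
C1, C6, C7, C8, C9, C10, C11 → 7 sp3 carbons.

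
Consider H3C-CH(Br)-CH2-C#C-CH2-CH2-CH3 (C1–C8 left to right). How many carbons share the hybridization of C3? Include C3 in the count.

6

C3 is sp3 (only σ bonds).
C1: sp3 ✓
C2: sp3 ✓
C3: sp3 ✓
C4: sp
C5: sp
C6: sp3 ✓
C7: sp3 ✓
C8: sp3 ✓
6 carbons are sp3.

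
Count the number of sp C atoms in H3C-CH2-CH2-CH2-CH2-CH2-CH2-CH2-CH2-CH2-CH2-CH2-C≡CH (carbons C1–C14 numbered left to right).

2

C1: sp3
C2: sp3
C3: sp3
C4: sp3
C5: sp3
C6: sp3
C7: sp3
C8: sp3
C9: sp3
C10: sp3
C11: sp3
C12: sp3
C13: sp ✓
C14: sp ✓
C13, C14 → 2 sp carbons.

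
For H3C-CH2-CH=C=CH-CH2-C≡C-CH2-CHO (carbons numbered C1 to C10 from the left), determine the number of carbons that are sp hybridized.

3

C1: sp3
C2: sp3
C3: sp2
C4: sp ✓
C5: sp2
C6: sp3
C7: sp ✓
C8: sp ✓
C9: sp3
C10: sp2
C4, C7, C8 → 3 sp carbons.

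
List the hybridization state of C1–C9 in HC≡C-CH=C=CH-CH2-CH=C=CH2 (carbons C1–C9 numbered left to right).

C1 sp, C2 sp, C3 sp2, C4 sp, C5 sp2, C6 sp3, C7 sp2, C8 sp, C9 sp2

C1 has 2 σ bonds, plus two π bonds: steric number 2 → sp.
C2 — 2 σ bonds, plus two π bonds. Steric number 2, so sp.
C3 is sp2: 3 σ bonds, plus one π bond, 3 electron-density regions.
C4 carries 2 σ bonds, plus two π bonds, giving a steric number of 2, so it is sp.
C5 has 3 σ bonds, plus one π bond: steric number 3 → sp2.
C6 (4 σ bonds) has steric number 4: sp3.
C7 — 3 σ bonds, plus one π bond. Steric number 3, so sp2.
C8: 2 σ bonds, plus two π bonds; 2 regions of electron density → sp.
C9: 3 σ bonds, plus one π bond; 3 regions of electron density → sp2.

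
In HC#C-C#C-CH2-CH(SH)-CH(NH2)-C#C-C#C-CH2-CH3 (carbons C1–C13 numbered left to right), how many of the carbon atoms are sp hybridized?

8

C1: sp ✓
C2: sp ✓
C3: sp ✓
C4: sp ✓
C5: sp3
C6: sp3
C7: sp3
C8: sp ✓
C9: sp ✓
C10: sp ✓
C11: sp ✓
C12: sp3
C13: sp3
C1, C2, C3, C4, C8, C9, C10, C11 → 8 sp carbons.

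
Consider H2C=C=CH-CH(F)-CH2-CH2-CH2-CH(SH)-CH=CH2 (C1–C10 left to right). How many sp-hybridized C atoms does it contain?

C1: sp2
C2: sp ✓
C3: sp2
C4: sp3
C5: sp3
C6: sp3
C7: sp3
C8: sp3
C9: sp2
C10: sp2
C2 → 1 sp carbon.

1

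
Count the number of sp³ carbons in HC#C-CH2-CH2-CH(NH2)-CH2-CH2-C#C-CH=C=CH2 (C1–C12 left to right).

C1: sp
C2: sp
C3: sp3 ✓
C4: sp3 ✓
C5: sp3 ✓
C6: sp3 ✓
C7: sp3 ✓
C8: sp
C9: sp
C10: sp2
C11: sp
C12: sp2
C3, C4, C5, C6, C7 → 5 sp3 carbons.

5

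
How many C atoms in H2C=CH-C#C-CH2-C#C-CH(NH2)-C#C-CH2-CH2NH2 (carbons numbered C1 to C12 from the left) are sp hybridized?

C1: sp2
C2: sp2
C3: sp ✓
C4: sp ✓
C5: sp3
C6: sp ✓
C7: sp ✓
C8: sp3
C9: sp ✓
C10: sp ✓
C11: sp3
C12: sp3
C3, C4, C6, C7, C9, C10 → 6 sp carbons.

6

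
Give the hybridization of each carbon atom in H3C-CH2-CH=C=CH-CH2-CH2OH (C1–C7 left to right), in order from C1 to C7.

C1 sp3, C2 sp3, C3 sp2, C4 sp, C5 sp2, C6 sp3, C7 sp3

C1 carries 4 σ bonds, giving a steric number of 4, so it is sp3.
C2: 4 σ bonds; 4 regions of electron density → sp3.
C3 (3 σ bonds, plus one π bond) has steric number 3: sp2.
C4 is sp: 2 σ bonds, plus two π bonds, 2 electron-density regions.
C5 is sp2: 3 σ bonds, plus one π bond, 3 electron-density regions.
C6 carries 4 σ bonds, giving a steric number of 4, so it is sp3.
C7: 4 σ bonds; 4 regions of electron density → sp3.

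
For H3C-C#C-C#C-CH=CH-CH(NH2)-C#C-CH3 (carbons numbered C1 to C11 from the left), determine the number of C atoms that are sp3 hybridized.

C1: sp3 ✓
C2: sp
C3: sp
C4: sp
C5: sp
C6: sp2
C7: sp2
C8: sp3 ✓
C9: sp
C10: sp
C11: sp3 ✓
C1, C8, C11 → 3 sp3 carbons.

3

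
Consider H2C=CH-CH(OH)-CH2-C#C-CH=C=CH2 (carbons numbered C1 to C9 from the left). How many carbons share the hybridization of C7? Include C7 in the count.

C7 is sp2 (one π bond).
C1: sp2 ✓
C2: sp2 ✓
C3: sp3
C4: sp3
C5: sp
C6: sp
C7: sp2 ✓
C8: sp
C9: sp2 ✓
4 carbons are sp2.

4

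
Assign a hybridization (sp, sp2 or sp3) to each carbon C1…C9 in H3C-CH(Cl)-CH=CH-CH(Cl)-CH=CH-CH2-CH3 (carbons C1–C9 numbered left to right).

C1 sp3, C2 sp3, C3 sp2, C4 sp2, C5 sp3, C6 sp2, C7 sp2, C8 sp3, C9 sp3

C1: 4 σ bonds — 4 electron domains, sp3.
C2 has 4 σ bonds: steric number 4 → sp3.
C3: 3 σ bonds, plus one π bond — 3 electron domains, sp2.
C4: 3 σ bonds, plus one π bond; 3 regions of electron density → sp2.
C5: 4 σ bonds — 4 electron domains, sp3.
C6 has 3 σ bonds, plus one π bond: steric number 3 → sp2.
C7: 3 σ bonds, plus one π bond; 3 regions of electron density → sp2.
C8 (4 σ bonds) has steric number 4: sp3.
C9 has 4 σ bonds: steric number 4 → sp3.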